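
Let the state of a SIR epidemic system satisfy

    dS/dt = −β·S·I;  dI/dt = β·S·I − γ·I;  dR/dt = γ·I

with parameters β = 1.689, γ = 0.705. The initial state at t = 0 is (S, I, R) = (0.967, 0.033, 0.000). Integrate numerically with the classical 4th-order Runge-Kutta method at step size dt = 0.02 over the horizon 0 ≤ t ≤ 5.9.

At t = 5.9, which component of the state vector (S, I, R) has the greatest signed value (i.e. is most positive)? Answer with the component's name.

t=0.000: state=(0.967, 0.033, 0.000)
step 1 (dt=0.02): k1=(-0.054, 0.031, 0.023), k2=(-0.054, 0.031, 0.023), k3=(-0.054, 0.031, 0.023), k4=(-0.055, 0.031, 0.024); state += dt/6·(k1+2k2+2k3+k4)
t=0.020: state=(0.966, 0.034, 0.000)
t=0.040: state=(0.965, 0.034, 0.001)
t=0.060: state=(0.964, 0.035, 0.001)
continuing one RK4 step at a time; state shown every 10 steps (Δt=0.2):
t=0.200: state=(0.955, 0.040, 0.005)
t=0.400: state=(0.941, 0.047, 0.011)
t=0.600: state=(0.925, 0.056, 0.019)
t=0.800: state=(0.906, 0.067, 0.027)
t=1.000: state=(0.884, 0.079, 0.037)
t=1.200: state=(0.859, 0.092, 0.049)
t=1.400: state=(0.831, 0.106, 0.063)
t=1.600: state=(0.800, 0.121, 0.079)
t=1.800: state=(0.766, 0.137, 0.098)
t=2.000: state=(0.729, 0.153, 0.118)
t=2.200: state=(0.690, 0.169, 0.141)
t=2.400: state=(0.650, 0.184, 0.166)
t=2.600: state=(0.610, 0.198, 0.193)
t=2.800: state=(0.569, 0.210, 0.221)
t=3.000: state=(0.529, 0.219, 0.252)
t=3.200: state=(0.491, 0.226, 0.283)
t=3.400: state=(0.455, 0.230, 0.315)
t=3.600: state=(0.420, 0.232, 0.348)
t=3.800: state=(0.389, 0.231, 0.380)
t=4.000: state=(0.360, 0.228, 0.413)
t=4.200: state=(0.333, 0.222, 0.444)
t=4.400: state=(0.310, 0.215, 0.475)
t=4.600: state=(0.288, 0.207, 0.505)
t=4.800: state=(0.269, 0.197, 0.534)
t=5.000: state=(0.252, 0.187, 0.561)
t=5.200: state=(0.237, 0.176, 0.586)
t=5.400: state=(0.224, 0.166, 0.610)
t=5.600: state=(0.212, 0.155, 0.633)
t=5.800: state=(0.202, 0.144, 0.654)
t=5.900: state=(0.197, 0.139, 0.664)
compare at T: S=0.197, I=0.139, R=0.664

largest component: R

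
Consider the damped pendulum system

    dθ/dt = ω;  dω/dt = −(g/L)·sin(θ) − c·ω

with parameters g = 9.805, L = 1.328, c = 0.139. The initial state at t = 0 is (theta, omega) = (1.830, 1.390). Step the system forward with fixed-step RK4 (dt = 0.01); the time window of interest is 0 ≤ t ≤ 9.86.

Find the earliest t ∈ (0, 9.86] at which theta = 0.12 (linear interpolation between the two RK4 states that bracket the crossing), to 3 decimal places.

t=0.000: state=(1.830, 1.390)
step 1 (dt=0.01): k1=(1.390, -7.330), k2=(1.353, -7.311), k3=(1.353, -7.312), k4=(1.317, -7.293); state += dt/6·(k1+2k2+2k3+k4)
t=0.010: state=(1.844, 1.317)
t=0.020: state=(1.856, 1.244)
t=0.030: state=(1.868, 1.172)
continuing one RK4 step at a time; state shown every 50 steps (Δt=0.5):
t=0.500: state=(1.653, -2.084)
t=0.940: state=(0.138, -4.322)
next step: t=0.950: state=(0.095, -4.324) — theta has crossed 0.12
linear interpolation between t=0.940 (0.13817) and t=0.950 (0.09494) → t≈0.944

t = 0.944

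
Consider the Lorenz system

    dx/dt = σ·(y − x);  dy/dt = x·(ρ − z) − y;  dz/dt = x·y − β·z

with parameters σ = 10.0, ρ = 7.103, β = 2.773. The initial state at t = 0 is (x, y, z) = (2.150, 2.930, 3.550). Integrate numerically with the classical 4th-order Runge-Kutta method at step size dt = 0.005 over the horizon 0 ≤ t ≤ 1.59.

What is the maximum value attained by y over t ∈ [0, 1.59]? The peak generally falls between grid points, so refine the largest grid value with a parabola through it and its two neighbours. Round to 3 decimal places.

t=0.000: state=(2.150, 2.930, 3.550)
step 1 (dt=0.005): k1=(7.800, 4.709, -3.545), k2=(7.723, 4.786, -3.437), k3=(7.727, 4.784, -3.438), k4=(7.653, 4.860, -3.331); state += dt/6·(k1+2k2+2k3+k4)
t=0.005: state=(2.189, 2.954, 3.533)
t=0.010: state=(2.227, 2.979, 3.517)
t=0.015: state=(2.264, 3.004, 3.502)
continuing one RK4 step at a time; state shown every 20 steps (Δt=0.1):
t=0.100: state=(2.851, 3.528, 3.404)
t=0.200: state=(3.554, 4.286, 3.683)
t=0.300: state=(4.297, 5.029, 4.409)
t=0.400: state=(4.955, 5.500, 5.503)
t=0.500: state=(5.315, 5.463, 6.669)
t=0.600: state=(5.233, 4.933, 7.474)
t=0.700: state=(4.779, 4.216, 7.663)
t=0.800: state=(4.196, 3.632, 7.330)
t=0.900: state=(3.707, 3.308, 6.736)
t=1.000: state=(3.413, 3.225, 6.107)
t=1.100: state=(3.322, 3.324, 5.583)
t=1.200: state=(3.402, 3.554, 5.237)
t=1.300: state=(3.610, 3.866, 5.105)
t=1.400: state=(3.896, 4.201, 5.195)
t=1.500: state=(4.198, 4.486, 5.481)
t=1.590: state=(4.426, 4.635, 5.845)
largest grid value and its neighbours: y(0.440)=5.55342, y(0.445)=5.55371, y(0.450)=5.55256
parabola through these three points peaks at t≈0.443 with y≈5.55377

max y = 5.554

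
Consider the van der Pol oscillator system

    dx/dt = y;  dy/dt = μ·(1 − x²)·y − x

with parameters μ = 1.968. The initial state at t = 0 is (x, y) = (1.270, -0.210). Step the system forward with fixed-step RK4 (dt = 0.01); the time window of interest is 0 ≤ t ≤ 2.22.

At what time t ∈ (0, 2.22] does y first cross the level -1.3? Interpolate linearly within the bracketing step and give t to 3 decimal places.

t = 0.971

t=0.000: state=(1.270, -0.210)
step 1 (dt=0.01): k1=(-0.210, -1.017), k2=(-0.215, -1.011), k3=(-0.215, -1.011), k4=(-0.220, -1.005); state += dt/6·(k1+2k2+2k3+k4)
t=0.010: state=(1.268, -0.220)
t=0.020: state=(1.266, -0.230)
t=0.030: state=(1.263, -0.240)
continuing one RK4 step at a time; state shown every 10 steps (Δt=0.1):
t=0.100: state=(1.244, -0.306)
t=0.200: state=(1.209, -0.394)
t=0.300: state=(1.165, -0.478)
t=0.400: state=(1.113, -0.561)
t=0.500: state=(1.053, -0.649)
t=0.600: state=(0.983, -0.746)
t=0.700: state=(0.903, -0.857)
t=0.800: state=(0.811, -0.991)
t=0.900: state=(0.704, -1.157)
t=0.970: state=(0.618, -1.298)
next step: t=0.980: state=(0.605, -1.320) — y has crossed -1.3
linear interpolation between t=0.970 (-1.29800) and t=0.980 (-1.32024) → t≈0.971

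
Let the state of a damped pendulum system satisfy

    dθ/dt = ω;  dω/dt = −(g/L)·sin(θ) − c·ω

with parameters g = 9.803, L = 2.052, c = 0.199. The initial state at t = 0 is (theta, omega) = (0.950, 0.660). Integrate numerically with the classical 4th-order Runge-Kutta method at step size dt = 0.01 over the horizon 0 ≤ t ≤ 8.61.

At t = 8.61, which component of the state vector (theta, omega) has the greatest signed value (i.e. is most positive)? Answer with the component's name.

t=0.000: state=(0.950, 0.660)
step 1 (dt=0.01): k1=(0.660, -4.017), k2=(0.640, -4.022), k3=(0.640, -4.022), k4=(0.620, -4.027); state += dt/6·(k1+2k2+2k3+k4)
t=0.010: state=(0.956, 0.620)
t=0.020: state=(0.962, 0.579)
t=0.030: state=(0.968, 0.539)
continuing one RK4 step at a time; state shown every 50 steps (Δt=0.5):
t=0.500: state=(0.786, -1.244)
t=1.000: state=(-0.090, -1.921)
t=1.500: state=(-0.794, -0.668)
t=2.000: state=(-0.686, 1.042)
t=2.500: state=(0.065, 1.665)
t=3.000: state=(0.680, 0.587)
t=3.500: state=(0.582, -0.921)
t=4.000: state=(-0.072, -1.433)
t=4.500: state=(-0.592, -0.468)
t=5.000: state=(-0.483, 0.844)
t=5.500: state=(0.092, 1.224)
t=6.000: state=(0.520, 0.339)
t=6.500: state=(0.392, -0.787)
t=7.000: state=(-0.116, -1.036)
t=7.500: state=(-0.458, -0.216)
t=8.000: state=(-0.310, 0.737)
t=8.500: state=(0.136, 0.867)
t=8.610: state=(0.226, 0.754)
compare at T: theta=0.226, omega=0.754

largest component: omega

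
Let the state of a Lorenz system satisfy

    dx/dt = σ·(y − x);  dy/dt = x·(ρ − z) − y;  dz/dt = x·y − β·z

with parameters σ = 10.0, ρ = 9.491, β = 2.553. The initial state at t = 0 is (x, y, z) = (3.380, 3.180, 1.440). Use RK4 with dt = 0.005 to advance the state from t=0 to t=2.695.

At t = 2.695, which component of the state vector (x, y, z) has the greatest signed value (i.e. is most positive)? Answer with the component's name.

largest component: z

t=0.000: state=(3.380, 3.180, 1.440)
step 1 (dt=0.005): k1=(-2.000, 24.032, 7.072), k2=(-1.349, 23.872, 7.214), k3=(-1.369, 23.885, 7.217), k4=(-0.737, 23.736, 7.361); state += dt/6·(k1+2k2+2k3+k4)
t=0.005: state=(3.373, 3.299, 1.476)
t=0.010: state=(3.372, 3.417, 1.514)
t=0.015: state=(3.378, 3.534, 1.553)
continuing one RK4 step at a time; state shown every 20 steps (Δt=0.1):
t=0.100: state=(4.101, 5.478, 2.532)
t=0.200: state=(5.804, 7.686, 4.897)
t=0.300: state=(7.460, 8.632, 8.772)
t=0.400: state=(7.698, 6.911, 12.229)
t=0.500: state=(6.129, 4.061, 12.833)
t=0.600: state=(4.119, 2.360, 11.327)
t=0.700: state=(2.775, 1.845, 9.377)
t=0.800: state=(2.188, 1.896, 7.657)
t=0.900: state=(2.113, 2.228, 6.314)
t=1.000: state=(2.383, 2.799, 5.385)
t=1.100: state=(2.939, 3.636, 4.927)
t=1.200: state=(3.773, 4.737, 5.063)
t=1.300: state=(4.825, 5.928, 5.972)
t=1.400: state=(5.857, 6.733, 7.676)
t=1.500: state=(6.405, 6.555, 9.634)
t=1.600: state=(6.114, 5.423, 10.824)
t=1.700: state=(5.194, 4.152, 10.761)
t=1.800: state=(4.216, 3.368, 9.864)
t=1.900: state=(3.564, 3.117, 8.727)
t=2.000: state=(3.311, 3.239, 7.708)
t=2.100: state=(3.395, 3.623, 6.977)
t=2.200: state=(3.744, 4.201, 6.634)
t=2.300: state=(4.281, 4.881, 6.754)
t=2.400: state=(4.896, 5.494, 7.353)
t=2.500: state=(5.406, 5.792, 8.296)
t=2.600: state=(5.607, 5.608, 9.233)
t=2.695: state=(5.431, 5.078, 9.747)
compare at T: x=5.431, y=5.078, z=9.747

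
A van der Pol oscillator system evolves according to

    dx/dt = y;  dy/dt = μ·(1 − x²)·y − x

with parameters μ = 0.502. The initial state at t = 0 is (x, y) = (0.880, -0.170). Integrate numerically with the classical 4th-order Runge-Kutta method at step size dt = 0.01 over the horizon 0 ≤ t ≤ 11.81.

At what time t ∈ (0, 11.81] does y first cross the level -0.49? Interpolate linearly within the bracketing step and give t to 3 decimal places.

t=0.000: state=(0.880, -0.170)
step 1 (dt=0.01): k1=(-0.170, -0.899), k2=(-0.174, -0.899), k3=(-0.174, -0.899), k4=(-0.179, -0.899); state += dt/6·(k1+2k2+2k3+k4)
t=0.010: state=(0.878, -0.179)
t=0.020: state=(0.876, -0.188)
t=0.030: state=(0.874, -0.197)
t=0.360: state=(0.761, -0.488)
next step: t=0.370: state=(0.756, -0.497) — y has crossed -0.49
linear interpolation between t=0.360 (-0.48827) and t=0.370 (-0.49690) → t≈0.362

t = 0.362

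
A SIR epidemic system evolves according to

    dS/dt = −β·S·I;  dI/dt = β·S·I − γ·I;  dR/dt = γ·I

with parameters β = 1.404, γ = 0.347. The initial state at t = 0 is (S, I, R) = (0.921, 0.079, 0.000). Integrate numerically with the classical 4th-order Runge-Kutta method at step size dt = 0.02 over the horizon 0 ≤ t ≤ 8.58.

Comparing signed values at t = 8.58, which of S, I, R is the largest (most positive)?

largest component: R

t=0.000: state=(0.921, 0.079, 0.000)
step 1 (dt=0.02): k1=(-0.102, 0.075, 0.027), k2=(-0.103, 0.075, 0.028), k3=(-0.103, 0.075, 0.028), k4=(-0.104, 0.076, 0.028); state += dt/6·(k1+2k2+2k3+k4)
t=0.020: state=(0.919, 0.081, 0.001)
t=0.040: state=(0.917, 0.082, 0.001)
t=0.060: state=(0.915, 0.084, 0.002)
continuing one RK4 step at a time; state shown every 25 steps (Δt=0.5):
t=0.500: state=(0.858, 0.124, 0.017)
t=1.000: state=(0.771, 0.185, 0.044)
t=1.500: state=(0.660, 0.258, 0.082)
t=2.000: state=(0.537, 0.330, 0.133)
t=2.500: state=(0.417, 0.387, 0.196)
t=3.000: state=(0.313, 0.420, 0.266)
t=3.500: state=(0.233, 0.427, 0.340)
t=4.000: state=(0.173, 0.414, 0.413)
t=4.500: state=(0.130, 0.387, 0.483)
t=5.000: state=(0.101, 0.352, 0.547)
t=5.500: state=(0.080, 0.315, 0.605)
t=6.000: state=(0.065, 0.279, 0.657)
t=6.500: state=(0.054, 0.244, 0.702)
t=7.000: state=(0.046, 0.213, 0.742)
t=7.500: state=(0.040, 0.184, 0.776)
t=8.000: state=(0.035, 0.159, 0.806)
t=8.500: state=(0.032, 0.137, 0.831)
t=8.580: state=(0.031, 0.134, 0.835)
compare at T: S=0.031, I=0.134, R=0.835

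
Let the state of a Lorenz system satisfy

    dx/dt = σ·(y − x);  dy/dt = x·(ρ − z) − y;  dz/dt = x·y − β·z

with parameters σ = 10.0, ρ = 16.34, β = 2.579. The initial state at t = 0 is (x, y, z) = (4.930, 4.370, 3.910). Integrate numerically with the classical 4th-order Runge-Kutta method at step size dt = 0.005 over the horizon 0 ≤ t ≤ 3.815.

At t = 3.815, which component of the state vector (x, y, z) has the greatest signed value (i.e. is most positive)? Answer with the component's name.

t=0.000: state=(4.930, 4.370, 3.910)
step 1 (dt=0.005): k1=(-5.600, 56.910, 11.460), k2=(-4.037, 56.453, 12.025), k3=(-4.088, 56.495, 12.033), k4=(-2.571, 56.078, 12.603); state += dt/6·(k1+2k2+2k3+k4)
t=0.005: state=(4.910, 4.652, 3.970)
t=0.010: state=(4.904, 4.931, 4.036)
t=0.015: state=(4.912, 5.207, 4.108)
continuing one RK4 step at a time; state shown every 40 steps (Δt=0.2):
t=0.200: state=(10.317, 13.718, 14.389)
t=0.400: state=(6.990, 1.920, 22.156)
t=0.600: state=(1.113, 0.167, 13.475)
t=0.800: state=(0.668, 0.859, 8.099)
t=1.000: state=(1.714, 2.698, 5.148)
t=1.200: state=(5.687, 8.990, 6.430)
t=1.400: state=(11.314, 10.510, 21.753)
t=1.600: state=(3.700, 0.453, 18.276)
t=1.800: state=(0.960, 0.770, 11.026)
t=2.000: state=(1.498, 2.196, 6.840)
t=2.200: state=(4.389, 6.872, 6.120)
t=2.400: state=(10.621, 12.471, 17.499)
t=2.600: state=(5.783, 1.736, 20.320)
t=2.800: state=(1.588, 1.076, 12.587)
t=3.000: state=(1.969, 2.740, 7.982)
t=3.200: state=(5.112, 7.688, 7.617)
t=3.400: state=(10.396, 11.102, 18.798)
t=3.600: state=(5.283, 1.993, 19.157)
t=3.800: state=(2.102, 1.869, 12.189)
t=3.815: state=(2.077, 1.977, 11.785)
compare at T: x=2.077, y=1.977, z=11.785

largest component: z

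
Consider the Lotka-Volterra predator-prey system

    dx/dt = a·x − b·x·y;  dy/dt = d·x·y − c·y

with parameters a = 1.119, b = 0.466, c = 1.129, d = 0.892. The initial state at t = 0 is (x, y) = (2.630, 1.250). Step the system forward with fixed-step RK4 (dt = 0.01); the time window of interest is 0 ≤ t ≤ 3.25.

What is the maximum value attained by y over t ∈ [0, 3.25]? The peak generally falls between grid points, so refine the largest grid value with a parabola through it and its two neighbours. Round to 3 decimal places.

max y = 5.757

t=0.000: state=(2.630, 1.250)
step 1 (dt=0.01): k1=(1.411, 1.521), k2=(1.405, 1.538), k3=(1.405, 1.538), k4=(1.400, 1.556); state += dt/6·(k1+2k2+2k3+k4)
t=0.010: state=(2.644, 1.265)
t=0.020: state=(2.658, 1.281)
t=0.030: state=(2.672, 1.297)
continuing one RK4 step at a time; state shown every 20 steps (Δt=0.2):
t=0.200: state=(2.880, 1.632)
t=0.400: state=(3.017, 2.209)
t=0.600: state=(2.964, 3.015)
t=0.800: state=(2.676, 3.991)
t=1.000: state=(2.206, 4.932)
t=1.200: state=(1.686, 5.566)
t=1.400: state=(1.240, 5.756)
t=1.600: state=(0.913, 5.555)
t=1.800: state=(0.694, 5.109)
t=2.000: state=(0.553, 4.552)
t=2.200: state=(0.465, 3.974)
t=2.400: state=(0.412, 3.428)
t=2.600: state=(0.383, 2.935)
t=2.800: state=(0.372, 2.505)
t=3.000: state=(0.375, 2.136)
t=3.200: state=(0.391, 1.824)
t=3.250: state=(0.396, 1.755)
largest grid value and its neighbours: y(1.380)=5.75679, y(1.390)=5.75698, y(1.400)=5.75617
parabola through these three points peaks at t≈1.387 with y≈5.75703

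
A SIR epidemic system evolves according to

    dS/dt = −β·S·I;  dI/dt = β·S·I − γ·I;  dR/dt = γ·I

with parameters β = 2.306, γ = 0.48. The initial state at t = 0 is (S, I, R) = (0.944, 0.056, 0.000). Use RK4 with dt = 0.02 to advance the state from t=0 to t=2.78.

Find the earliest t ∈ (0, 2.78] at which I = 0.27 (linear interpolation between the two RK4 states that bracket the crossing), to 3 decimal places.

t=0.000: state=(0.944, 0.056, 0.000)
step 1 (dt=0.02): k1=(-0.122, 0.095, 0.027), k2=(-0.124, 0.096, 0.027), k3=(-0.124, 0.096, 0.027), k4=(-0.126, 0.098, 0.028); state += dt/6·(k1+2k2+2k3+k4)
t=0.020: state=(0.942, 0.058, 0.001)
t=0.040: state=(0.939, 0.060, 0.001)
t=0.060: state=(0.936, 0.062, 0.002)
continuing one RK4 step at a time; state shown every 5 steps (Δt=0.1):
t=0.100: state=(0.931, 0.066, 0.003)
t=0.200: state=(0.915, 0.078, 0.006)
t=0.300: state=(0.898, 0.092, 0.010)
t=0.400: state=(0.877, 0.107, 0.015)
t=0.500: state=(0.854, 0.125, 0.021)
t=0.600: state=(0.828, 0.145, 0.027)
t=0.700: state=(0.799, 0.166, 0.035)
t=0.800: state=(0.767, 0.190, 0.043)
t=0.900: state=(0.732, 0.215, 0.053)
t=1.000: state=(0.694, 0.242, 0.064)
t=1.100: state=(0.655, 0.269, 0.076)
next step: t=1.120: state=(0.647, 0.275, 0.079) — I has crossed 0.27
linear interpolation between t=1.100 (0.26915) and t=1.120 (0.27470) → t≈1.103

t = 1.103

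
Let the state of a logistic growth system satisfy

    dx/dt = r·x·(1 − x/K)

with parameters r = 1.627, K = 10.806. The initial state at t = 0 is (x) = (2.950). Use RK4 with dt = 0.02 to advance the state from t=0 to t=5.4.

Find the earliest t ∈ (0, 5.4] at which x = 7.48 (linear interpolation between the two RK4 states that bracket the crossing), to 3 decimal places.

t=0.000: state=(2.950)
step 1 (dt=0.02): k1=(3.489), k2=(3.515), k3=(3.515), k4=(3.541); state += dt/6·(k1+2k2+2k3+k4)
t=0.020: state=(3.020)
t=0.040: state=(3.092)
t=0.060: state=(3.164)
continuing one RK4 step at a time; state shown every 10 steps (Δt=0.2):
t=0.200: state=(3.696)
t=0.400: state=(4.523)
t=0.600: state=(5.394)
t=0.800: state=(6.266)
t=1.000: state=(7.094)
t=1.100: state=(7.479)
next step: t=1.120: state=(7.554) — x has crossed 7.48
linear interpolation between t=1.100 (7.47946) and t=1.120 (7.55391) → t≈1.100

t = 1.100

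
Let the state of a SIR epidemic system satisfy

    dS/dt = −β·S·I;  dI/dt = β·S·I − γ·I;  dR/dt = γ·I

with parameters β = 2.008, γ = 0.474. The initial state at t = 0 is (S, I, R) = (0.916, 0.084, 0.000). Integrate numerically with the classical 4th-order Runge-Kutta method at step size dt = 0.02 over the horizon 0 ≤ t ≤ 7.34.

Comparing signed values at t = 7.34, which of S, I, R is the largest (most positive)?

t=0.000: state=(0.916, 0.084, 0.000)
step 1 (dt=0.02): k1=(-0.155, 0.115, 0.040), k2=(-0.156, 0.116, 0.040), k3=(-0.156, 0.116, 0.040), k4=(-0.158, 0.117, 0.041); state += dt/6·(k1+2k2+2k3+k4)
t=0.020: state=(0.913, 0.086, 0.001)
t=0.040: state=(0.910, 0.089, 0.002)
t=0.060: state=(0.906, 0.091, 0.002)
continuing one RK4 step at a time; state shown every 25 steps (Δt=0.5):
t=0.500: state=(0.813, 0.159, 0.028)
t=1.000: state=(0.659, 0.263, 0.078)
t=1.500: state=(0.479, 0.368, 0.153)
t=2.000: state=(0.319, 0.432, 0.249)
t=2.500: state=(0.205, 0.442, 0.353)
t=3.000: state=(0.133, 0.412, 0.455)
t=3.500: state=(0.090, 0.363, 0.547)
t=4.000: state=(0.064, 0.309, 0.626)
t=4.500: state=(0.049, 0.258, 0.694)
t=5.000: state=(0.038, 0.212, 0.749)
t=5.500: state=(0.032, 0.174, 0.795)
t=6.000: state=(0.027, 0.141, 0.832)
t=6.500: state=(0.024, 0.114, 0.862)
t=7.000: state=(0.021, 0.092, 0.886)
t=7.340: state=(0.020, 0.080, 0.900)
compare at T: S=0.020, I=0.080, R=0.900

largest component: R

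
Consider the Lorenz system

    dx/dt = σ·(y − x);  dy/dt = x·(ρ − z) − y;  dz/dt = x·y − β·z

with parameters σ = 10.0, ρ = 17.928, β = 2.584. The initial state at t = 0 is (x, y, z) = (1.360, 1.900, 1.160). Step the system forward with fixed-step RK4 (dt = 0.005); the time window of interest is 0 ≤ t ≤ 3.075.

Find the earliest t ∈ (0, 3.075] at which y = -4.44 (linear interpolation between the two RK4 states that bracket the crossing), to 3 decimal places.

t = 0.930

t=0.000: state=(1.360, 1.900, 1.160)
step 1 (dt=0.005): k1=(5.400, 20.904, -0.413), k2=(5.788, 21.080, -0.313), k3=(5.782, 21.095, -0.311), k4=(6.166, 21.286, -0.208); state += dt/6·(k1+2k2+2k3+k4)
t=0.005: state=(1.389, 2.005, 1.158)
t=0.010: state=(1.422, 2.113, 1.158)
t=0.015: state=(1.458, 2.223, 1.159)
continuing one RK4 step at a time; state shown every 20 steps (Δt=0.1):
t=0.100: state=(2.641, 4.711, 1.462)
t=0.200: state=(5.795, 10.198, 3.886)
t=0.300: state=(11.201, 16.774, 13.715)
t=0.400: state=(13.329, 10.366, 27.748)
t=0.500: state=(6.914, -0.511, 25.466)
t=0.600: state=(1.337, -2.226, 19.142)
t=0.700: state=(-0.853, -2.085, 14.780)
t=0.800: state=(-1.753, -2.525, 11.686)
t=0.900: state=(-2.671, -3.834, 9.639)
t=0.930: state=(-3.052, -4.437, 9.262)
next step: t=0.935: state=(-3.122, -4.549, 9.212) — y has crossed -4.44
linear interpolation between t=0.930 (-4.43734) and t=0.935 (-4.54903) → t≈0.930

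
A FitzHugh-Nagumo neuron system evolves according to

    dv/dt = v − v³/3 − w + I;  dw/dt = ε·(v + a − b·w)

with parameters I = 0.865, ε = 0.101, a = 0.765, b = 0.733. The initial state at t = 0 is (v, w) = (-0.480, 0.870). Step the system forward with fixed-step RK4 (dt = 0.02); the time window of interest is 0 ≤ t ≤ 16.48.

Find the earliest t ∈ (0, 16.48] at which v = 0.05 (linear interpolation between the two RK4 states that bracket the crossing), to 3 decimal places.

t=0.000: state=(-0.480, 0.870)
step 1 (dt=0.02): k1=(-0.448, -0.036), k2=(-0.451, -0.036), k3=(-0.451, -0.036), k4=(-0.454, -0.036); state += dt/6·(k1+2k2+2k3+k4)
t=0.020: state=(-0.489, 0.869)
t=0.040: state=(-0.498, 0.869)
t=0.060: state=(-0.507, 0.868)
continuing one RK4 step at a time; state shown every 50 steps (Δt=1):
t=1.000: state=(-1.047, 0.809)
t=2.000: state=(-1.486, 0.699)
t=3.000: state=(-1.569, 0.573)
t=4.000: state=(-1.524, 0.456)
t=5.000: state=(-1.451, 0.353)
t=6.000: state=(-1.368, 0.265)
t=7.000: state=(-1.279, 0.192)
t=8.000: state=(-1.183, 0.132)
t=9.000: state=(-1.075, 0.088)
t=10.000: state=(-0.946, 0.057)
t=11.000: state=(-0.777, 0.043)
t=12.000: state=(-0.517, 0.051)
t=13.000: state=(0.001, 0.093)
t=13.060: state=(0.048, 0.098)
next step: t=13.080: state=(0.065, 0.099) — v has crossed 0.05
linear interpolation between t=13.060 (0.04835) and t=13.080 (0.06481) → t≈13.062

t = 13.062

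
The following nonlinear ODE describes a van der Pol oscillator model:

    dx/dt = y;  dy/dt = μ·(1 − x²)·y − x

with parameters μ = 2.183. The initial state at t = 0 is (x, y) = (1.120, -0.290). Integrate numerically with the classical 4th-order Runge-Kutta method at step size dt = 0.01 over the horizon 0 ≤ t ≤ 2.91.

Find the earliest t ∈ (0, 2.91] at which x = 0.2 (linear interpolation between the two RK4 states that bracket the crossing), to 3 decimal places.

t = 0.999

t=0.000: state=(1.120, -0.290)
step 1 (dt=0.01): k1=(-0.290, -0.959), k2=(-0.295, -0.957), k3=(-0.295, -0.957), k4=(-0.300, -0.955); state += dt/6·(k1+2k2+2k3+k4)
t=0.010: state=(1.117, -0.300)
t=0.020: state=(1.114, -0.309)
t=0.030: state=(1.111, -0.319)
continuing one RK4 step at a time; state shown every 10 steps (Δt=0.1):
t=0.100: state=(1.086, -0.384)
t=0.200: state=(1.043, -0.478)
t=0.300: state=(0.990, -0.576)
t=0.400: state=(0.928, -0.683)
t=0.500: state=(0.853, -0.806)
t=0.600: state=(0.766, -0.953)
t=0.700: state=(0.662, -1.136)
t=0.800: state=(0.537, -1.370)
t=0.900: state=(0.385, -1.676)
t=0.990: state=(0.219, -2.033)
next step: t=1.000: state=(0.198, -2.078) — x has crossed 0.2
linear interpolation between t=0.990 (0.21892) and t=1.000 (0.19837) → t≈0.999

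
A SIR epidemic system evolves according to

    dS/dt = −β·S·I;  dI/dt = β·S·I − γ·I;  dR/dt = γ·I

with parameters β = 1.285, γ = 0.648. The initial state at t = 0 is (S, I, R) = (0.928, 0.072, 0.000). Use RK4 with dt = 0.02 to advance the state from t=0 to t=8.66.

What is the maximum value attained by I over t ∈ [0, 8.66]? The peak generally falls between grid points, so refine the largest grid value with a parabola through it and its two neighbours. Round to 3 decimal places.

max I = 0.188

t=0.000: state=(0.928, 0.072, 0.000)
step 1 (dt=0.02): k1=(-0.086, 0.039, 0.047), k2=(-0.086, 0.039, 0.047), k3=(-0.086, 0.039, 0.047), k4=(-0.087, 0.039, 0.047); state += dt/6·(k1+2k2+2k3+k4)
t=0.020: state=(0.926, 0.073, 0.001)
t=0.040: state=(0.925, 0.074, 0.002)
t=0.060: state=(0.923, 0.074, 0.003)
continuing one RK4 step at a time; state shown every 25 steps (Δt=0.5):
t=0.500: state=(0.880, 0.093, 0.027)
t=1.000: state=(0.823, 0.116, 0.061)
t=1.500: state=(0.758, 0.140, 0.102)
t=2.000: state=(0.688, 0.161, 0.151)
t=2.500: state=(0.617, 0.177, 0.206)
t=3.000: state=(0.549, 0.186, 0.265)
t=3.500: state=(0.486, 0.188, 0.326)
t=4.000: state=(0.432, 0.182, 0.386)
t=4.500: state=(0.385, 0.171, 0.444)
t=5.000: state=(0.347, 0.157, 0.497)
t=5.500: state=(0.315, 0.140, 0.545)
t=6.000: state=(0.289, 0.123, 0.588)
t=6.500: state=(0.269, 0.106, 0.625)
t=7.000: state=(0.252, 0.091, 0.657)
t=7.500: state=(0.239, 0.077, 0.684)
t=8.000: state=(0.229, 0.065, 0.707)
t=8.500: state=(0.220, 0.054, 0.726)
t=8.660: state=(0.218, 0.051, 0.731)
largest grid value and its neighbours: I(3.320)=0.18815, I(3.340)=0.18816, I(3.360)=0.18816
parabola through these three points peaks at t≈3.349 with I≈0.18816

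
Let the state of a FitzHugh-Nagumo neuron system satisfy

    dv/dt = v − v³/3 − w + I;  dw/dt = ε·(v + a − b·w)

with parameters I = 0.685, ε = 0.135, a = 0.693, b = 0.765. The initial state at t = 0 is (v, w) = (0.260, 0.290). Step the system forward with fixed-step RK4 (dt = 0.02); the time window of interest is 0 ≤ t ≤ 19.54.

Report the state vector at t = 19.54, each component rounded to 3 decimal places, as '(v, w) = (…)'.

t=0.000: state=(0.260, 0.290)
step 1 (dt=0.02): k1=(0.649, 0.099), k2=(0.654, 0.099), k3=(0.654, 0.099), k4=(0.659, 0.100); state += dt/6·(k1+2k2+2k3+k4)
t=0.020: state=(0.273, 0.292)
t=0.040: state=(0.286, 0.294)
t=0.060: state=(0.300, 0.296)
continuing one RK4 step at a time; state shown every 50 steps (Δt=1):
t=1.000: state=(1.113, 0.436)
t=2.000: state=(1.651, 0.669)
t=3.000: state=(1.657, 0.907)
t=4.000: state=(1.551, 1.113)
t=5.000: state=(1.423, 1.283)
t=6.000: state=(1.279, 1.419)
t=7.000: state=(1.113, 1.522)
t=8.000: state=(0.900, 1.592)
t=9.000: state=(0.580, 1.621)
t=10.000: state=(-0.061, 1.589)
t=11.000: state=(-1.370, 1.433)
t=12.000: state=(-1.912, 1.157)
t=13.000: state=(-1.864, 0.889)
t=14.000: state=(-1.767, 0.658)
t=15.000: state=(-1.667, 0.462)
t=16.000: state=(-1.566, 0.298)
t=17.000: state=(-1.464, 0.164)
t=18.000: state=(-1.359, 0.055)
t=19.000: state=(-1.249, -0.028)
t=19.540: state=(-1.186, -0.064)

(v, w) = (-1.186, -0.064)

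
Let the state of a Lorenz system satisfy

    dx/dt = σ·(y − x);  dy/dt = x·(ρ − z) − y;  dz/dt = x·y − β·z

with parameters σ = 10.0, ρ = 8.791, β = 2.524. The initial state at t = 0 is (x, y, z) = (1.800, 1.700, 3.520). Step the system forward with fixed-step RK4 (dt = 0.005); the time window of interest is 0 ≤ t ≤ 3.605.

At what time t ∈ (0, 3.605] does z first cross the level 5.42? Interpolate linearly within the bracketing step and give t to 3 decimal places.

t = 0.421

t=0.000: state=(1.800, 1.700, 3.520)
step 1 (dt=0.005): k1=(-1.000, 7.788, -5.824), k2=(-0.780, 7.781, -5.757), k3=(-0.786, 7.784, -5.756), k4=(-0.572, 7.780, -5.689); state += dt/6·(k1+2k2+2k3+k4)
t=0.005: state=(1.796, 1.739, 3.491)
t=0.010: state=(1.794, 1.778, 3.463)
t=0.015: state=(1.794, 1.817, 3.436)
continuing one RK4 step at a time; state shown every 40 steps (Δt=0.2):
t=0.200: state=(2.711, 3.569, 3.037)
t=0.400: state=(5.014, 6.337, 4.993)
t=0.420: state=(5.277, 6.578, 5.396)
next step: t=0.425: state=(5.342, 6.634, 5.502) — z has crossed 5.42
linear interpolation between t=0.420 (5.39557) and t=0.425 (5.50217) → t≈0.421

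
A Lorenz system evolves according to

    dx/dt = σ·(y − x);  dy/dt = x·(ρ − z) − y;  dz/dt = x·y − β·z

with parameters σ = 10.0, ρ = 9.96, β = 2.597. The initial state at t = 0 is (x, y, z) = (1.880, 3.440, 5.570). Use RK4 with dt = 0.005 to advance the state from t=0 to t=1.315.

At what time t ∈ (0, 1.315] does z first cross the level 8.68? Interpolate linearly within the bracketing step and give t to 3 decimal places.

t=0.000: state=(1.880, 3.440, 5.570)
step 1 (dt=0.005): k1=(15.600, 4.813, -7.998), k2=(15.330, 5.011, -7.789), k3=(15.342, 5.006, -7.792), k4=(15.083, 5.201, -7.584); state += dt/6·(k1+2k2+2k3+k4)
t=0.005: state=(1.957, 3.465, 5.531)
t=0.010: state=(2.031, 3.492, 5.494)
t=0.015: state=(2.103, 3.521, 5.459)
continuing one RK4 step at a time; state shown every 10 steps (Δt=0.05):
t=0.050: state=(2.559, 3.770, 5.270)
t=0.100: state=(3.133, 4.248, 5.166)
t=0.150: state=(3.694, 4.834, 5.266)
t=0.200: state=(4.279, 5.482, 5.592)
t=0.250: state=(4.892, 6.131, 6.165)
t=0.300: state=(5.504, 6.693, 6.985)
t=0.350: state=(6.058, 7.062, 8.010)
t=0.375: state=(6.291, 7.142, 8.570)
next step: t=0.380: state=(6.333, 7.148, 8.684) — z has crossed 8.68
linear interpolation between t=0.375 (8.57015) and t=0.380 (8.68364) → t≈0.380

t = 0.380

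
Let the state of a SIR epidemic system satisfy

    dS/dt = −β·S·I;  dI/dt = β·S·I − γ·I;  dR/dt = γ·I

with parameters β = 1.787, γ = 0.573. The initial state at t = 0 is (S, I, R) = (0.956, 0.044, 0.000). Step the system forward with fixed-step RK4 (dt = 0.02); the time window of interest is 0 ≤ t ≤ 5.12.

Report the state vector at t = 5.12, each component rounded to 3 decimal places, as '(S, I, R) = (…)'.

(S, I, R) = (0.118, 0.211, 0.671)

t=0.000: state=(0.956, 0.044, 0.000)
step 1 (dt=0.02): k1=(-0.075, 0.050, 0.025), k2=(-0.076, 0.050, 0.025), k3=(-0.076, 0.050, 0.026), k4=(-0.077, 0.051, 0.026); state += dt/6·(k1+2k2+2k3+k4)
t=0.020: state=(0.954, 0.045, 0.001)
t=0.040: state=(0.953, 0.046, 0.001)
t=0.060: state=(0.951, 0.047, 0.002)
continuing one RK4 step at a time; state shown every 10 steps (Δt=0.2):
t=0.200: state=(0.939, 0.055, 0.006)
t=0.400: state=(0.919, 0.068, 0.013)
t=0.600: state=(0.894, 0.084, 0.021)
t=0.800: state=(0.865, 0.103, 0.032)
t=1.000: state=(0.830, 0.124, 0.045)
t=1.200: state=(0.791, 0.148, 0.061)
t=1.400: state=(0.747, 0.174, 0.079)
t=1.600: state=(0.698, 0.201, 0.101)
t=1.800: state=(0.647, 0.228, 0.125)
t=2.000: state=(0.593, 0.254, 0.153)
t=2.200: state=(0.540, 0.277, 0.183)
t=2.400: state=(0.487, 0.297, 0.216)
t=2.600: state=(0.437, 0.312, 0.251)
t=2.800: state=(0.390, 0.323, 0.288)
t=3.000: state=(0.347, 0.328, 0.325)
t=3.200: state=(0.309, 0.329, 0.363)
t=3.400: state=(0.274, 0.325, 0.400)
t=3.600: state=(0.245, 0.318, 0.437)
t=3.800: state=(0.219, 0.308, 0.473)
t=4.000: state=(0.196, 0.296, 0.508)
t=4.200: state=(0.177, 0.282, 0.541)
t=4.400: state=(0.160, 0.267, 0.572)
t=4.600: state=(0.146, 0.252, 0.602)
t=4.800: state=(0.134, 0.236, 0.630)
t=5.000: state=(0.124, 0.220, 0.656)
t=5.120: state=(0.118, 0.211, 0.671)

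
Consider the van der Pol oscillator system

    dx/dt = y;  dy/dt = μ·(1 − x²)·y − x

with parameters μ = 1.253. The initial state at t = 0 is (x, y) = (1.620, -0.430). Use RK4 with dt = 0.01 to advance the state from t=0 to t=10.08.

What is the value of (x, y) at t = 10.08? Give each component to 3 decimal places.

t=0.000: state=(1.620, -0.430)
step 1 (dt=0.01): k1=(-0.430, -0.745), k2=(-0.434, -0.739), k3=(-0.434, -0.739), k4=(-0.437, -0.733); state += dt/6·(k1+2k2+2k3+k4)
t=0.010: state=(1.616, -0.437)
t=0.020: state=(1.611, -0.445)
t=0.030: state=(1.607, -0.452)
continuing one RK4 step at a time; state shown every 50 steps (Δt=0.5):
t=0.500: state=(1.326, -0.739)
t=1.000: state=(0.861, -1.170)
t=1.500: state=(0.063, -2.155)
t=2.000: state=(-1.274, -2.677)
t=2.500: state=(-1.989, -0.281)
t=3.000: state=(-1.906, 0.415)
t=3.500: state=(-1.647, 0.606)
t=4.000: state=(-1.294, 0.827)
t=4.500: state=(-0.781, 1.292)
t=5.000: state=(0.108, 2.398)
t=5.500: state=(1.480, 2.368)
t=6.000: state=(2.011, 0.068)
t=6.500: state=(1.879, -0.453)
t=7.000: state=(1.606, -0.631)
t=7.500: state=(1.237, -0.869)
t=8.000: state=(0.691, -1.393)
t=8.500: state=(-0.275, -2.586)
t=9.000: state=(-1.627, -2.005)
t=9.500: state=(-2.011, 0.066)
t=10.000: state=(-1.848, 0.481)
t=10.080: state=(-1.808, 0.511)

(x, y) = (-1.808, 0.511)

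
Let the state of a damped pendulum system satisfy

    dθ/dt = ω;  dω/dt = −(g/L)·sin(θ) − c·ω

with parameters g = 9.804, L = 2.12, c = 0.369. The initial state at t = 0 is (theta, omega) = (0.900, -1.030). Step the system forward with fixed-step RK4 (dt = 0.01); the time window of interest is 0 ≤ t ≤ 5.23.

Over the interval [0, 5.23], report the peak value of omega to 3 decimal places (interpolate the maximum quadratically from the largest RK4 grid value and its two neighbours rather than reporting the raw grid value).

max omega = 1.431

t=0.000: state=(0.900, -1.030)
step 1 (dt=0.01): k1=(-1.030, -3.242), k2=(-1.046, -3.222), k3=(-1.046, -3.221), k4=(-1.062, -3.200); state += dt/6·(k1+2k2+2k3+k4)
t=0.010: state=(0.890, -1.062)
t=0.020: state=(0.879, -1.094)
t=0.030: state=(0.868, -1.125)
continuing one RK4 step at a time; state shown every 20 steps (Δt=0.2):
t=0.200: state=(0.636, -1.579)
t=0.400: state=(0.286, -1.863)
t=0.600: state=(-0.087, -1.816)
t=0.800: state=(-0.419, -1.457)
t=1.000: state=(-0.656, -0.890)
t=1.200: state=(-0.769, -0.236)
t=1.400: state=(-0.752, 0.402)
t=1.600: state=(-0.615, 0.942)
t=1.800: state=(-0.387, 1.306)
t=2.000: state=(-0.109, 1.431)
t=2.200: state=(0.168, 1.299)
t=2.400: state=(0.397, 0.953)
t=2.600: state=(0.541, 0.475)
t=2.800: state=(0.584, -0.041)
t=3.000: state=(0.527, -0.514)
t=3.200: state=(0.386, -0.874)
t=3.400: state=(0.189, -1.066)
t=3.600: state=(-0.027, -1.061)
t=3.800: state=(-0.223, -0.871)
t=4.000: state=(-0.366, -0.545)
t=4.200: state=(-0.436, -0.152)
t=4.400: state=(-0.427, 0.237)
t=4.600: state=(-0.346, 0.561)
t=4.800: state=(-0.211, 0.768)
t=5.000: state=(-0.049, 0.828)
t=5.200: state=(0.110, 0.740)
t=5.230: state=(0.132, 0.715)
largest grid value and its neighbours: omega(1.990)=1.43099, omega(2.000)=1.43105, omega(2.010)=1.43046
parabola through these three points peaks at t≈1.996 with omega≈1.43111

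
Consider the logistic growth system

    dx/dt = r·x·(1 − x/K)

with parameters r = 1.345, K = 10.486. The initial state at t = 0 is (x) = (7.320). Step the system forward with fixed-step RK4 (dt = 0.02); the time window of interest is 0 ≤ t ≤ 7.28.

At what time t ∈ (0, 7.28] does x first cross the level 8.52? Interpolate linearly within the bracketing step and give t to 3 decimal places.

t = 0.467

t=0.000: state=(7.320)
step 1 (dt=0.02): k1=(2.973), k2=(2.957), k3=(2.957), k4=(2.941); state += dt/6·(k1+2k2+2k3+k4)
t=0.020: state=(7.379)
t=0.040: state=(7.438)
t=0.060: state=(7.495)
t=0.460: state=(8.505)
next step: t=0.480: state=(8.548) — x has crossed 8.52
linear interpolation between t=0.460 (8.50466) and t=0.480 (8.54753) → t≈0.467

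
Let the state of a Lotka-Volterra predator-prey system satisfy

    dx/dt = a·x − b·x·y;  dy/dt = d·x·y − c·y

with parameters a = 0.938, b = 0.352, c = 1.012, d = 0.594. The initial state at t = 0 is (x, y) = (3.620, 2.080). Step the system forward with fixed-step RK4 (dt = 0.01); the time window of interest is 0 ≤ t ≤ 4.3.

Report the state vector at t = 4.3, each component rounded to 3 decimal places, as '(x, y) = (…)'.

t=0.000: state=(3.620, 2.080)
step 1 (dt=0.01): k1=(0.745, 2.368), k2=(0.731, 2.386), k3=(0.731, 2.386), k4=(0.716, 2.404); state += dt/6·(k1+2k2+2k3+k4)
t=0.010: state=(3.627, 2.104)
t=0.020: state=(3.634, 2.128)
t=0.030: state=(3.641, 2.153)
continuing one RK4 step at a time; state shown every 20 steps (Δt=0.2):
t=0.200: state=(3.703, 2.628)
t=0.400: state=(3.626, 3.324)
t=0.600: state=(3.367, 4.120)
t=0.800: state=(2.955, 4.904)
t=1.000: state=(2.466, 5.529)
t=1.200: state=(1.987, 5.881)
t=1.400: state=(1.579, 5.931)
t=1.600: state=(1.262, 5.730)
t=1.800: state=(1.030, 5.358)
t=2.000: state=(0.866, 4.895)
t=2.200: state=(0.753, 4.400)
t=2.400: state=(0.678, 3.911)
t=2.600: state=(0.631, 3.452)
t=2.800: state=(0.606, 3.034)
t=3.000: state=(0.599, 2.661)
t=3.200: state=(0.606, 2.334)
t=3.400: state=(0.626, 2.051)
t=3.600: state=(0.660, 1.808)
t=3.800: state=(0.706, 1.602)
t=4.000: state=(0.766, 1.427)
t=4.200: state=(0.840, 1.282)
t=4.300: state=(0.883, 1.220)

(x, y) = (0.883, 1.220)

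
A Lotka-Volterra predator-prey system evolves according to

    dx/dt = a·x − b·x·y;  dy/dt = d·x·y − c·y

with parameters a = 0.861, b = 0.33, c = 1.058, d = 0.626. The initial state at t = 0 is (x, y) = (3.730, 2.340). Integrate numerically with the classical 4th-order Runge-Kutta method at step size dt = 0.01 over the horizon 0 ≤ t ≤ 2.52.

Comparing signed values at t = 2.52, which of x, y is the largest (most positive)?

t=0.000: state=(3.730, 2.340)
step 1 (dt=0.01): k1=(0.331, 2.988), k2=(0.313, 3.010), k3=(0.313, 3.010), k4=(0.294, 3.031); state += dt/6·(k1+2k2+2k3+k4)
t=0.010: state=(3.733, 2.370)
t=0.020: state=(3.736, 2.401)
t=0.030: state=(3.738, 2.432)
continuing one RK4 step at a time; state shown every 10 steps (Δt=0.1):
t=0.100: state=(3.744, 2.660)
t=0.200: state=(3.716, 3.023)
t=0.300: state=(3.641, 3.425)
t=0.400: state=(3.520, 3.856)
t=0.500: state=(3.353, 4.303)
t=0.600: state=(3.148, 4.745)
t=0.700: state=(2.913, 5.161)
t=0.800: state=(2.661, 5.528)
t=0.900: state=(2.404, 5.827)
t=1.000: state=(2.154, 6.046)
t=1.100: state=(1.918, 6.178)
t=1.200: state=(1.703, 6.224)
t=1.300: state=(1.512, 6.191)
t=1.400: state=(1.346, 6.090)
t=1.500: state=(1.203, 5.933)
t=1.600: state=(1.081, 5.732)
t=1.700: state=(0.979, 5.500)
t=1.800: state=(0.894, 5.246)
t=1.900: state=(0.823, 4.979)
t=2.000: state=(0.764, 4.707)
t=2.100: state=(0.716, 4.435)
t=2.200: state=(0.677, 4.168)
t=2.300: state=(0.646, 3.908)
t=2.400: state=(0.622, 3.658)
t=2.500: state=(0.603, 3.419)
t=2.520: state=(0.600, 3.373)
compare at T: x=0.600, y=3.373

largest component: y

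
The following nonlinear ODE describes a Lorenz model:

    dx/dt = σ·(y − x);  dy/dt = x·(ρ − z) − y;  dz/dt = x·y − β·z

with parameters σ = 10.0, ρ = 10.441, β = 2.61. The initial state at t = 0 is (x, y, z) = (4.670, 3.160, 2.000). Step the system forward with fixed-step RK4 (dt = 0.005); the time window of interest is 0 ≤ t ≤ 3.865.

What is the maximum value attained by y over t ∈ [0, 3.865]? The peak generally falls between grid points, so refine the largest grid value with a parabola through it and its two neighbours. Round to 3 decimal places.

max y = 9.196

t=0.000: state=(4.670, 3.160, 2.000)
step 1 (dt=0.005): k1=(-15.100, 36.259, 9.537), k2=(-13.816, 35.740, 9.776), k3=(-13.861, 35.765, 9.778), k4=(-12.619, 35.271, 10.013); state += dt/6·(k1+2k2+2k3+k4)
t=0.005: state=(4.601, 3.339, 2.049)
t=0.010: state=(4.544, 3.513, 2.100)
t=0.015: state=(4.497, 3.683, 2.154)
continuing one RK4 step at a time; state shown every 40 steps (Δt=0.2):
t=0.200: state=(6.668, 8.627, 6.547)
t=0.400: state=(7.752, 6.203, 14.041)
t=0.600: state=(3.617, 2.045, 11.464)
t=0.800: state=(2.182, 2.121, 7.581)
t=1.000: state=(2.846, 3.534, 5.562)
t=1.200: state=(4.885, 6.169, 6.310)
t=1.400: state=(6.912, 7.204, 10.604)
t=1.600: state=(5.519, 4.248, 12.019)
t=1.800: state=(3.607, 3.132, 9.466)
t=2.000: state=(3.548, 3.897, 7.463)
t=2.200: state=(4.757, 5.536, 7.517)
t=2.400: state=(6.043, 6.340, 9.788)
t=2.600: state=(5.566, 4.917, 11.069)
t=2.800: state=(4.338, 3.924, 9.798)
t=3.000: state=(4.114, 4.283, 8.401)
t=3.200: state=(4.819, 5.283, 8.330)
t=3.400: state=(5.575, 5.759, 9.588)
t=3.600: state=(5.371, 5.035, 10.388)
t=3.800: state=(4.660, 4.387, 9.748)
t=3.865: state=(4.518, 4.358, 9.423)
largest grid value and its neighbours: y(0.255)=9.19035, y(0.260)=9.19583, y(0.265)=9.19266
parabola through these three points peaks at t≈0.261 with y≈9.19591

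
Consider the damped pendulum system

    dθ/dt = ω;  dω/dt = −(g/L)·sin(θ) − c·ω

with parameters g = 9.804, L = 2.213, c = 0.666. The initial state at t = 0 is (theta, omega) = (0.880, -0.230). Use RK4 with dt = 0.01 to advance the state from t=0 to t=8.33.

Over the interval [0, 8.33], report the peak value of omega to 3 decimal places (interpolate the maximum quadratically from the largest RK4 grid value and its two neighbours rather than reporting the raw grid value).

max omega = 0.862

t=0.000: state=(0.880, -0.230)
step 1 (dt=0.01): k1=(-0.230, -3.261), k2=(-0.246, -3.247), k3=(-0.246, -3.247), k4=(-0.262, -3.233); state += dt/6·(k1+2k2+2k3+k4)
t=0.010: state=(0.878, -0.262)
t=0.020: state=(0.875, -0.295)
t=0.030: state=(0.872, -0.327)
continuing one RK4 step at a time; state shown every 50 steps (Δt=0.5):
t=0.500: state=(0.435, -1.357)
t=1.000: state=(-0.237, -1.099)
t=1.500: state=(-0.520, 0.001)
t=2.000: state=(-0.292, 0.789)
t=2.500: state=(0.117, 0.700)
t=3.000: state=(0.311, 0.042)
t=3.500: state=(0.186, -0.466)
t=4.000: state=(-0.062, -0.435)
t=4.500: state=(-0.187, -0.041)
t=5.000: state=(-0.117, 0.276)
t=5.500: state=(0.033, 0.268)
t=6.000: state=(0.112, 0.032)
t=6.500: state=(0.073, -0.164)
t=7.000: state=(-0.018, -0.164)
t=7.500: state=(-0.068, -0.023)
t=8.000: state=(-0.045, 0.098)
t=8.330: state=(-0.009, 0.113)
largest grid value and its neighbours: omega(2.180)=0.86139, omega(2.190)=0.86172, omega(2.200)=0.86167
parabola through these three points peaks at t≈2.194 with omega≈0.86175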